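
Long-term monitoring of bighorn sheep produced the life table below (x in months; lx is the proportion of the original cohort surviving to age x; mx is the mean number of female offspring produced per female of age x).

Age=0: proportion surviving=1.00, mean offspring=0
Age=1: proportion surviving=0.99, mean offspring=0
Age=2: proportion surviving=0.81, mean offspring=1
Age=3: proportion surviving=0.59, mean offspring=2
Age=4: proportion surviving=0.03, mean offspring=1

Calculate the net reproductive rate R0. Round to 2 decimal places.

2.02

lx·mx by age: 0, 0, 0.81, 1.18, 0.03
R0 = Σ lx·mx = 2.02 → 2.02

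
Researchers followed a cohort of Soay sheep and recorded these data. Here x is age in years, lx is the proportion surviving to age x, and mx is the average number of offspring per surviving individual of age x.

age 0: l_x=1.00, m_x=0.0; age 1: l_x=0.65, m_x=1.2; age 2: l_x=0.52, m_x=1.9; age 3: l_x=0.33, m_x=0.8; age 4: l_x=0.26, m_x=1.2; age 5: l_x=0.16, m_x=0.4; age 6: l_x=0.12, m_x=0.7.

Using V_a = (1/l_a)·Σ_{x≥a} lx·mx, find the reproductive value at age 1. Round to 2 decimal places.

lx·mx for x ≥ 1: 0.78, 0.988, 0.264, 0.312, 0.064, 0.084 → sum = 2.492
V_1 = 2.492 / l_1 = 2.492 / 0.65 = 3.833846… → 3.83

3.83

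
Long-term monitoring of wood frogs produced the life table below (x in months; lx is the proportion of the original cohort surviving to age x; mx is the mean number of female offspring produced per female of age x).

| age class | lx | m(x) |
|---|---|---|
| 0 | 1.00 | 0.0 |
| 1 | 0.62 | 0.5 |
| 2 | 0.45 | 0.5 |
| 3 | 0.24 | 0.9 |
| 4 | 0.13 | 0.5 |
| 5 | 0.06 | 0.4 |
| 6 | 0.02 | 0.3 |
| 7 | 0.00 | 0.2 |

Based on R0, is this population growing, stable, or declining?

R0 = Σ lx·mx = 0 + 0.31 + 0.225 + 0.216 + 0.065 + 0.024 + 0.006 + 0 = 0.846
R0 < 1, so the population is declining.

declining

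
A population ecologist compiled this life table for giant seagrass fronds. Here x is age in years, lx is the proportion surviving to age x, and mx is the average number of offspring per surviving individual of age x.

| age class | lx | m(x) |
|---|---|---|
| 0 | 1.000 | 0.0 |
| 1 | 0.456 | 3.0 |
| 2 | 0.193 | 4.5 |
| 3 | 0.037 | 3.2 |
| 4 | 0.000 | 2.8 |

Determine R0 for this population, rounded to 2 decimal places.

lx·mx by age: 0, 1.368, 0.8685, 0.1184, 0
R0 = Σ lx·mx = 2.3549 → 2.35

2.35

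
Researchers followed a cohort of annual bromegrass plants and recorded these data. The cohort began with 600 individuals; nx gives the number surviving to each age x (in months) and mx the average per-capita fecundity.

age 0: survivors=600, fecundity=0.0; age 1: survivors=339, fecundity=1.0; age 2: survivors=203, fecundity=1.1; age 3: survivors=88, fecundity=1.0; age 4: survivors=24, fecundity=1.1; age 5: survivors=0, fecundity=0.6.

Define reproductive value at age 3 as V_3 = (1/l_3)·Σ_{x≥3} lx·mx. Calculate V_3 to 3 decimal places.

lx = nx/n0 = nx/600: 1, 0.565, 0.33833…, 0.14667…, 0.04, 0
lx·mx for x ≥ 3: 0.146667…, 0.044, 0 → sum = 0.190667…
V_3 = 0.190667… / l_3 = 0.190667… / 0.146667… = 1.3… → 1.300

1.300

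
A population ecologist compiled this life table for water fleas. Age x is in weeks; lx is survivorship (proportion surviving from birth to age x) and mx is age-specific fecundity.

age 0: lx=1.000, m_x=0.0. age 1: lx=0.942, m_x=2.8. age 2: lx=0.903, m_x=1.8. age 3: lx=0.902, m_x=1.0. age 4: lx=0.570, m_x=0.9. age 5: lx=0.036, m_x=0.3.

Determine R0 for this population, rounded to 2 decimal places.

lx·mx by age: 0, 2.6376, 1.6254, 0.902, 0.513, 0.0108
R0 = Σ lx·mx = 5.6888 → 5.69

5.69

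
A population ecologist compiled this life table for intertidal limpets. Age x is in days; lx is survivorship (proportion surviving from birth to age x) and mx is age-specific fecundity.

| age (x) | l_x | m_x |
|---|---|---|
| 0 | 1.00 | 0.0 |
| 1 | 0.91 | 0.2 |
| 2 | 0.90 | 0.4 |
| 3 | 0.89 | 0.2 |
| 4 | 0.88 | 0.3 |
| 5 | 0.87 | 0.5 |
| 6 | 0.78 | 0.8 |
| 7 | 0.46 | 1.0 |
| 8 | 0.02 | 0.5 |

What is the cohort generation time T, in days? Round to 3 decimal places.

4.660

lx·mx: 0, 0.182, 0.36, 0.178, 0.264, 0.435, 0.624, 0.46, 0.01 → R0 = 2.513
x·lx·mx: 0, 0.182, 0.72, 0.534, 1.056, 2.175, 3.744, 3.22, 0.08 → Σ = 11.711
T = 11.711 / 2.513 = 4.660167… → 4.660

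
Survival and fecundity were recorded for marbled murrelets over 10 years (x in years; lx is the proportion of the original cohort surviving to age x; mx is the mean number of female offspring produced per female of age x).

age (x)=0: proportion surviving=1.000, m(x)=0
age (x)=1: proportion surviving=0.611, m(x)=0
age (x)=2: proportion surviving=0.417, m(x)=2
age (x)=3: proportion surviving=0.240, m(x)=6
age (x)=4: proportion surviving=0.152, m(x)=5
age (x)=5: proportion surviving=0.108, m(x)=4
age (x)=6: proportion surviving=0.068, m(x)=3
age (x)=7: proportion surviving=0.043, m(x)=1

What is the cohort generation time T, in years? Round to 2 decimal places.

3.42

lx·mx: 0, 0, 0.834, 1.44, 0.76, 0.432, 0.204, 0.043 → R0 = 3.713
x·lx·mx: 0, 0, 1.668, 4.32, 3.04, 2.16, 1.224, 0.301 → Σ = 12.713
T = 12.713 / 3.713 = 3.423916… → 3.42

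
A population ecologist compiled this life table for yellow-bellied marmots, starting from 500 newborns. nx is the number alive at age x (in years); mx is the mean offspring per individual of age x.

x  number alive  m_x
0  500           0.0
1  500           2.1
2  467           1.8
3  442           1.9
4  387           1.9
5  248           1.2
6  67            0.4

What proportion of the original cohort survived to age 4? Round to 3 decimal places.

l_4 = n_4/n_0 = 387/500 = 0.774 → 0.774

0.774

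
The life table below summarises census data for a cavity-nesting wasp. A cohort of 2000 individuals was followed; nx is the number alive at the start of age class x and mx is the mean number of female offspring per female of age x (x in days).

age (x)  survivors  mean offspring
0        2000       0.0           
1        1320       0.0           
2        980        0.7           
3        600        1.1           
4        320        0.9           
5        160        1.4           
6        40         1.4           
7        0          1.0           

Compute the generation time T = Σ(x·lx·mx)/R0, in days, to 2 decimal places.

lx = nx/n0 = nx/2000: 1, 0.66, 0.49, 0.3, 0.16, 0.08, 0.02, 0
lx·mx: 0, 0, 0.343, 0.33, 0.144, 0.112, 0.028, 0 → R0 = 0.957
x·lx·mx: 0, 0, 0.686, 0.99, 0.576, 0.56, 0.168, 0 → Σ = 2.98
T = 2.98 / 0.957 = 3.113898… → 3.11

3.11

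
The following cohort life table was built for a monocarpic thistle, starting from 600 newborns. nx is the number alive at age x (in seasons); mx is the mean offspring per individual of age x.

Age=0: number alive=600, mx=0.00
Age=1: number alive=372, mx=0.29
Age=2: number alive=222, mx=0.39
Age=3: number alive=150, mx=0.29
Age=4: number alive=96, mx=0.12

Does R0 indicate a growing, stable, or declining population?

declining

lx = nx/n0 = nx/600: 1, 0.62, 0.37, 0.25, 0.16
R0 = Σ lx·mx = 0 + 0.1798 + 0.1443 + 0.0725 + 0.0192 = 0.4158
R0 < 1, so the population is declining.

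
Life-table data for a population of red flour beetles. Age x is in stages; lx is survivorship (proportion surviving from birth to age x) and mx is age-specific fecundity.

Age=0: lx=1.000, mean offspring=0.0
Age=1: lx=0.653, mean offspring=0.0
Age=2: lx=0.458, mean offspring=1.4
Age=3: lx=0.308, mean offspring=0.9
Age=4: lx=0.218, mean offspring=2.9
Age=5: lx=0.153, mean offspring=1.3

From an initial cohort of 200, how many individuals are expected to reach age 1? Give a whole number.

131

Expected survivors = N0 · l_1 = 200 × 0.653 = 130.6 → 131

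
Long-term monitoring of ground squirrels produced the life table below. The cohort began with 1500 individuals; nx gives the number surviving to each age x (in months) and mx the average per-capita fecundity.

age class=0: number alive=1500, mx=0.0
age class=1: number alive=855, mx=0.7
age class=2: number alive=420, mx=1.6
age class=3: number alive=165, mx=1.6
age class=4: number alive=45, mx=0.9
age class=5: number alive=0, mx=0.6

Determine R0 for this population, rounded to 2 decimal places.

lx = nx/n0 = nx/1500: 1, 0.57, 0.28, 0.11, 0.03, 0
lx·mx by age: 0, 0.399, 0.448, 0.176, 0.027, 0
R0 = Σ lx·mx = 1.05 → 1.05

1.05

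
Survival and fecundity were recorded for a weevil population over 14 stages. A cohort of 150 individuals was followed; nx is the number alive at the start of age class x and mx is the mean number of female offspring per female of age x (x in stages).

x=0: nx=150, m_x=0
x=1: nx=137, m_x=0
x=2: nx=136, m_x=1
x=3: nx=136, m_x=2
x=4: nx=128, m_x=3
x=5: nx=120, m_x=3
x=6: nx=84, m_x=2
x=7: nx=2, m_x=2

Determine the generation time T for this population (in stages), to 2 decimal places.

lx = nx/n0 = nx/150: 1, 0.91333…, 0.90667…, 0.90667…, 0.85333…, 0.8, 0.56, 0.01333…
lx·mx: 0, 0, 0.906667…, 1.813333…, 2.56…, 2.4, 1.12, 0.026667… → R0 = 8.826667…
x·lx·mx: 0, 0, 1.813333…, 5.44…, 10.24…, 12, 6.72, 0.186667… → Σ = 36.4…
T = 36.4… / 8.826667… = 4.123867… → 4.12

4.12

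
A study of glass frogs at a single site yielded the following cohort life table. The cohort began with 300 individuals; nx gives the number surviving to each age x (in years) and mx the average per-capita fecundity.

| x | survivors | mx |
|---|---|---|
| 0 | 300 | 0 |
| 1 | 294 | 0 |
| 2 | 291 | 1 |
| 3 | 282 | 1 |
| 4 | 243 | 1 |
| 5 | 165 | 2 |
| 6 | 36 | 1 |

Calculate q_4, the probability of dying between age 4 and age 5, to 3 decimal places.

0.321

lx = nx/n0 = nx/300: 1, 0.98, 0.97, 0.94, 0.81, 0.55, 0.12
q_4 = (l_4 − l_5) / l_4 = (0.81 − 0.55) / 0.81
     = 0.26 / 0.81 = 0.320988… → 0.321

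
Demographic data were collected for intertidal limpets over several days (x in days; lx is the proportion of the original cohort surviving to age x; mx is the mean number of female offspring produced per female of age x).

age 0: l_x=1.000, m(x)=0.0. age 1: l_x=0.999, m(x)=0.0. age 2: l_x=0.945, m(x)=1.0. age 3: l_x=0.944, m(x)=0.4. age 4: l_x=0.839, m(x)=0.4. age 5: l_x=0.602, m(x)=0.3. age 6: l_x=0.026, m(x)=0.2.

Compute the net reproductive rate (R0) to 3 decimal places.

lx·mx by age: 0, 0, 0.945, 0.3776, 0.3356, 0.1806, 0.0052
R0 = Σ lx·mx = 1.844 → 1.844

1.844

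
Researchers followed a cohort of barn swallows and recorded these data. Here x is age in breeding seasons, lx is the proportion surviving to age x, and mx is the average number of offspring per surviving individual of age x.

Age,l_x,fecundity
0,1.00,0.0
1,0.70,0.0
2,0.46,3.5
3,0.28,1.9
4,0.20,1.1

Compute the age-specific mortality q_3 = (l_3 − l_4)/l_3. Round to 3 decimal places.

q_3 = (l_3 − l_4) / l_3 = (0.28 − 0.2) / 0.28
     = 0.08 / 0.28 = 0.285714… → 0.286

0.286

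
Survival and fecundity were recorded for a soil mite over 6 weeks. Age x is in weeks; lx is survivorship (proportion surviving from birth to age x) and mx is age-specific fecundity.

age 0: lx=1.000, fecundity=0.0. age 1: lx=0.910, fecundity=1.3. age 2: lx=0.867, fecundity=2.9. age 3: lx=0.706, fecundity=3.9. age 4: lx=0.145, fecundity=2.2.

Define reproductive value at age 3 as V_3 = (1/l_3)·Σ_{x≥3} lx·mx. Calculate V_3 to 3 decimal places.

4.352

lx·mx for x ≥ 3: 2.7534, 0.319 → sum = 3.0724
V_3 = 3.0724 / l_3 = 3.0724 / 0.706 = 4.351841… → 4.352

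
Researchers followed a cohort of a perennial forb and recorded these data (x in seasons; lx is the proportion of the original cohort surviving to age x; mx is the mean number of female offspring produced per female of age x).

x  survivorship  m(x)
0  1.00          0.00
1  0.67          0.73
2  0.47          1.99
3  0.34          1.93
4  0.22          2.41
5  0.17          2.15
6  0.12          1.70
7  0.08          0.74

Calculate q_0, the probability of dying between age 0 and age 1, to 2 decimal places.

q_0 = (l_0 − l_1) / l_0 = (1 − 0.67) / 1
     = 0.33 / 1 = 0.33 → 0.33

0.33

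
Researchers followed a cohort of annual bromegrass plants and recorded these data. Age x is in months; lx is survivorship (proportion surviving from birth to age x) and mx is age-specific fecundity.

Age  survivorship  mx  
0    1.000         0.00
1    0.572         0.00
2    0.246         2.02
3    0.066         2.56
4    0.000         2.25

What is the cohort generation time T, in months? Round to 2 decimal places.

lx·mx: 0, 0, 0.49692, 0.16896, 0 → R0 = 0.66588
x·lx·mx: 0, 0, 0.99384, 0.50688, 0 → Σ = 1.50072
T = 1.50072 / 0.66588 = 2.253739… → 2.25

2.25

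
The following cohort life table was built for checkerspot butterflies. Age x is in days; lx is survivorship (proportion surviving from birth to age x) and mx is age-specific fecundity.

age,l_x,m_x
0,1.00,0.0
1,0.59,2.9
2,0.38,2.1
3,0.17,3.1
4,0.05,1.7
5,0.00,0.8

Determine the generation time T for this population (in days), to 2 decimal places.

lx·mx: 0, 1.711, 0.798, 0.527, 0.085, 0 → R0 = 3.121
x·lx·mx: 0, 1.711, 1.596, 1.581, 0.34, 0 → Σ = 5.228
T = 5.228 / 3.121 = 1.675104… → 1.68

1.68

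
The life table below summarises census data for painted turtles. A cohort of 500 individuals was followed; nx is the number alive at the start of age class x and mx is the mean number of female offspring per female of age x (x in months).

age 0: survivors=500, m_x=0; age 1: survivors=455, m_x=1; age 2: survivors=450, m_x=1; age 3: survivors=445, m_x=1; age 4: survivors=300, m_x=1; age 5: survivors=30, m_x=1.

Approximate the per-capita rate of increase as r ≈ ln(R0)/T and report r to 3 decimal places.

lx = nx/n0 = nx/500: 1, 0.91, 0.9, 0.89, 0.6, 0.06
R0 = Σ lx·mx = 0 + 0.91 + 0.9 + 0.89 + 0.6 + 0.06 = 3.36
Σ x·lx·mx = 8.08; T = 8.08/3.36 = 2.40476…
r ≈ ln(R0)/T = ln(3.36)/2.40476… = 0.50398… → 0.504

0.504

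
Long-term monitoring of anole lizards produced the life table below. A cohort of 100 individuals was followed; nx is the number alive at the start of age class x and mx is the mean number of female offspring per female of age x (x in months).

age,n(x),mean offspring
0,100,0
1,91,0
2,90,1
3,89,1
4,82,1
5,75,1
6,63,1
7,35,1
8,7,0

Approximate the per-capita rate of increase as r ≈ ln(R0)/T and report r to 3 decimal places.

0.359

lx = nx/n0 = nx/100: 1, 0.91, 0.9, 0.89, 0.82, 0.75, 0.63, 0.35, 0.07
R0 = Σ lx·mx = 0 + 0 + 0.9 + 0.89 + 0.82 + 0.75 + 0.63 + 0.35 + 0 = 4.34
Σ x·lx·mx = 17.73; T = 17.73/4.34 = 4.08525…
r ≈ ln(R0)/T = ln(4.34)/4.08525… = 0.35931… → 0.359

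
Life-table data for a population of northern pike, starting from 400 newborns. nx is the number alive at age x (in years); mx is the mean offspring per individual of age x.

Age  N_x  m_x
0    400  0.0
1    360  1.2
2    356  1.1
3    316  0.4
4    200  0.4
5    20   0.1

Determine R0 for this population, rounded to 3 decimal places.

lx = nx/n0 = nx/400: 1, 0.9, 0.89, 0.79, 0.5, 0.05
lx·mx by age: 0, 1.08, 0.979, 0.316, 0.2, 0.005
R0 = Σ lx·mx = 2.58 → 2.580

2.580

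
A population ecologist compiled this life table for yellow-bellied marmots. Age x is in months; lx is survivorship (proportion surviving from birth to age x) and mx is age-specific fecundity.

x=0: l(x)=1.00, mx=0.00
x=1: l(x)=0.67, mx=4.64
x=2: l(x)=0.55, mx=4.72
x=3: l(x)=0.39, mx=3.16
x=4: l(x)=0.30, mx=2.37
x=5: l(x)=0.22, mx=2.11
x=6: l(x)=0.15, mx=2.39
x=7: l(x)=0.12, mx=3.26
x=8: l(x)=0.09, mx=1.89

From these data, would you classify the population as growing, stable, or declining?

R0 = Σ lx·mx = 0 + 3.1088 + 2.596 + 1.2324 + 0.711 + 0.4642 + 0.3585 + 0.3912 + 0.1701 = 9.0322
R0 > 1, so the population is growing.

growing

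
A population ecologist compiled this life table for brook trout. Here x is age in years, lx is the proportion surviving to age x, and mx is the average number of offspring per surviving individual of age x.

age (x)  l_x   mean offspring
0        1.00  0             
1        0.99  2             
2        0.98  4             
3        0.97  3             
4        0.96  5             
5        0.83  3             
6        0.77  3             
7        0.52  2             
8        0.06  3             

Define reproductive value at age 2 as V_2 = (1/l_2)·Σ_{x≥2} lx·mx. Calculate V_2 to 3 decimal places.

lx·mx for x ≥ 2: 3.92, 2.91, 4.8, 2.49, 2.31, 1.04, 0.18 → sum = 17.65
V_2 = 17.65 / l_2 = 17.65 / 0.98 = 18.010204… → 18.010

18.010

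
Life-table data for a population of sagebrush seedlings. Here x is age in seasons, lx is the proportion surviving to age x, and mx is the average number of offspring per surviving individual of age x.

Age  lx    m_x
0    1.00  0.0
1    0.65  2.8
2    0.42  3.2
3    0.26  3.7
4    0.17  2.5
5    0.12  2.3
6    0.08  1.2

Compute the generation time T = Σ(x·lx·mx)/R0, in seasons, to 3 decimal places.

lx·mx: 0, 1.82, 1.344, 0.962, 0.425, 0.276, 0.096 → R0 = 4.923
x·lx·mx: 0, 1.82, 2.688, 2.886, 1.7, 1.38, 0.576 → Σ = 11.05
T = 11.05 / 4.923 = 2.244566… → 2.245

2.245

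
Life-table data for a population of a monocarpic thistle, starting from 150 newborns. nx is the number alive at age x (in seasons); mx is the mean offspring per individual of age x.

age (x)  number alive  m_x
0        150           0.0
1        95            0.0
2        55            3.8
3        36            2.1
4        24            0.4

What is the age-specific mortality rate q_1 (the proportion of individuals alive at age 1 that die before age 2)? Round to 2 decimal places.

0.42

lx = nx/n0 = nx/150: 1, 0.63333…, 0.36667…, 0.24, 0.16
q_1 = (l_1 − l_2) / l_1 = (0.633333… − 0.366667…) / 0.633333…
     = 0.266667… / 0.633333… = 0.421053… → 0.42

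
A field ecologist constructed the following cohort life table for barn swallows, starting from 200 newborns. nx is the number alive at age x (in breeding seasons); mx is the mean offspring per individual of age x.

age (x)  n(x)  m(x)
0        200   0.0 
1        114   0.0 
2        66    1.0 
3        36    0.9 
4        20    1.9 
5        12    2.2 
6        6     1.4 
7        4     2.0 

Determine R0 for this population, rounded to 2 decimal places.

lx = nx/n0 = nx/200: 1, 0.57, 0.33, 0.18, 0.1, 0.06, 0.03, 0.02
lx·mx by age: 0, 0, 0.33, 0.162, 0.19, 0.132, 0.042, 0.04
R0 = Σ lx·mx = 0.896 → 0.90

0.90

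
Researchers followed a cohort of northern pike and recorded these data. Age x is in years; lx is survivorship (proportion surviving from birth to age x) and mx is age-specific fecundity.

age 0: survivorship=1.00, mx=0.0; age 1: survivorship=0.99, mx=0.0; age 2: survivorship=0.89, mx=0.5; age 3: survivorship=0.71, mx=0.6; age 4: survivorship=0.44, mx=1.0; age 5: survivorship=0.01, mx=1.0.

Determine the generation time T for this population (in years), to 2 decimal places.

lx·mx: 0, 0, 0.445, 0.426, 0.44, 0.01 → R0 = 1.321
x·lx·mx: 0, 0, 0.89, 1.278, 1.76, 0.05 → Σ = 3.978
T = 3.978 / 1.321 = 3.011355… → 3.01

3.01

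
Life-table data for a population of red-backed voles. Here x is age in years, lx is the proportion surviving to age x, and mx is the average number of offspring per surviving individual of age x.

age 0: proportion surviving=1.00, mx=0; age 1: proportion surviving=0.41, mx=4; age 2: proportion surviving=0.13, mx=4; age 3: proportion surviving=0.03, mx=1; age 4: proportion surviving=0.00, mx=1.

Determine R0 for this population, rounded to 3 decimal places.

2.190

lx·mx by age: 0, 1.64, 0.52, 0.03, 0
R0 = Σ lx·mx = 2.19 → 2.190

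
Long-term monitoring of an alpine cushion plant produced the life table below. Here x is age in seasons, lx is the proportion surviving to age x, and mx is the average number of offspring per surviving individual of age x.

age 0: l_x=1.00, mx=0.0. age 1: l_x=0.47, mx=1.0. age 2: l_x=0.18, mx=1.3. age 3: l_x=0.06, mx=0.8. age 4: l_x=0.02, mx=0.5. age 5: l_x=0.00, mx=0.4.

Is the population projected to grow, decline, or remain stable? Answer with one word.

declining

R0 = Σ lx·mx = 0 + 0.47 + 0.234 + 0.048 + 0.01 + 0 = 0.762
R0 < 1, so the population is declining.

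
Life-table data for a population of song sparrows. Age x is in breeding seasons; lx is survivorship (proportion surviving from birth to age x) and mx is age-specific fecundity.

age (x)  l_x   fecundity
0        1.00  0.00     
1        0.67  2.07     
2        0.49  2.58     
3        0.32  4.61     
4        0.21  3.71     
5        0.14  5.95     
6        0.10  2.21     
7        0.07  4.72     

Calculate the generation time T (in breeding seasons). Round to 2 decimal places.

lx·mx: 0, 1.3869, 1.2642, 1.4752, 0.7791, 0.833, 0.221, 0.3304 → R0 = 6.2898
x·lx·mx: 0, 1.3869, 2.5284, 4.4256, 3.1164, 4.165, 1.326, 2.3128 → Σ = 19.2611
T = 19.2611 / 6.2898 = 3.062275… → 3.06

3.06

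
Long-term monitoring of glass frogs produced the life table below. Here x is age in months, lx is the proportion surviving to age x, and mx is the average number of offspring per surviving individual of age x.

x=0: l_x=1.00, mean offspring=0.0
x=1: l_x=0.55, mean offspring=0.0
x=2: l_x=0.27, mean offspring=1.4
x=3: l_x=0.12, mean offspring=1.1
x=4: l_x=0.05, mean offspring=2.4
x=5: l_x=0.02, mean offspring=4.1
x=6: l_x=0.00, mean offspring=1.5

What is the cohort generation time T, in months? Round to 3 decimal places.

lx·mx: 0, 0, 0.378, 0.132, 0.12, 0.082, 0 → R0 = 0.712
x·lx·mx: 0, 0, 0.756, 0.396, 0.48, 0.41, 0 → Σ = 2.042
T = 2.042 / 0.712 = 2.867978… → 2.868

2.868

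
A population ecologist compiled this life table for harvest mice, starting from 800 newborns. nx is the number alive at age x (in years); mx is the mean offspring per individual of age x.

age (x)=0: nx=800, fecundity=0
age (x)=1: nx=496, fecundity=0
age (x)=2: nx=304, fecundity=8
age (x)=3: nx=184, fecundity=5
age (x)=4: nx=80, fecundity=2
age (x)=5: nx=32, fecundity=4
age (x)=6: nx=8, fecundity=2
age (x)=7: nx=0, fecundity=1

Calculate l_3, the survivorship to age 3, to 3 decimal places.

0.230

l_3 = n_3/n_0 = 184/800 = 0.23 → 0.230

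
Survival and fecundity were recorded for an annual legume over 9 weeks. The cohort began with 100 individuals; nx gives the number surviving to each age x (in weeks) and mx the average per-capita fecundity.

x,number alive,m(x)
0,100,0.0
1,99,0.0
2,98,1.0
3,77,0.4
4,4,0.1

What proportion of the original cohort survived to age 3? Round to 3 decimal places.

l_3 = n_3/n_0 = 77/100 = 0.77 → 0.770

0.770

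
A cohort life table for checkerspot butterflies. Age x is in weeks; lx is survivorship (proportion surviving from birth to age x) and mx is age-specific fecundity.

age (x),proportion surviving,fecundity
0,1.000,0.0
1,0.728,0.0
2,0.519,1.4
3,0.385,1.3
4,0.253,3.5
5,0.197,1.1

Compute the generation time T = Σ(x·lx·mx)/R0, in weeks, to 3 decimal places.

3.254

lx·mx: 0, 0, 0.7266, 0.5005, 0.8855, 0.2167 → R0 = 2.3293
x·lx·mx: 0, 0, 1.4532, 1.5015, 3.542, 1.0835 → Σ = 7.5802
T = 7.5802 / 2.3293 = 3.254282… → 3.254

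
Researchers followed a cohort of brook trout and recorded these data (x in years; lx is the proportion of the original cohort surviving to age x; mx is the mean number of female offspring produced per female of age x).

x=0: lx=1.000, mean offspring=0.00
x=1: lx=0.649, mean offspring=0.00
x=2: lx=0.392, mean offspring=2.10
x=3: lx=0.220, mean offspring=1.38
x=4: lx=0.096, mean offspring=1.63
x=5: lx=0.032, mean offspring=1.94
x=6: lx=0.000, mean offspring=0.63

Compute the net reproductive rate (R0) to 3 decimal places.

1.345

lx·mx by age: 0, 0, 0.8232, 0.3036, 0.15648, 0.06208, 0
R0 = Σ lx·mx = 1.34536 → 1.345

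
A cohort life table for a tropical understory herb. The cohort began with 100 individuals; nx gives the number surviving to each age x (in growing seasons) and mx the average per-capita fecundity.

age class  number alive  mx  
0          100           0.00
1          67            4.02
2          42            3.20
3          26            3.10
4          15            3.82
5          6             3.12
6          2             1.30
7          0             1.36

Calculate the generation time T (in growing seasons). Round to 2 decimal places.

1.99

lx = nx/n0 = nx/100: 1, 0.67, 0.42, 0.26, 0.15, 0.06, 0.02, 0
lx·mx: 0, 2.6934, 1.344, 0.806, 0.573, 0.1872, 0.026, 0 → R0 = 5.6296
x·lx·mx: 0, 2.6934, 2.688, 2.418, 2.292, 0.936, 0.156, 0 → Σ = 11.1834
T = 11.1834 / 5.6296 = 1.986535… → 1.99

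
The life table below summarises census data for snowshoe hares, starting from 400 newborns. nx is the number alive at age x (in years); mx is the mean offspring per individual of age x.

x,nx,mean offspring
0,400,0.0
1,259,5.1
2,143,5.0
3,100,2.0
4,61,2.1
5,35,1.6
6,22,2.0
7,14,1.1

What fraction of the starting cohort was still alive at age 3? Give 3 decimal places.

l_3 = n_3/n_0 = 100/400 = 0.25 → 0.250

0.250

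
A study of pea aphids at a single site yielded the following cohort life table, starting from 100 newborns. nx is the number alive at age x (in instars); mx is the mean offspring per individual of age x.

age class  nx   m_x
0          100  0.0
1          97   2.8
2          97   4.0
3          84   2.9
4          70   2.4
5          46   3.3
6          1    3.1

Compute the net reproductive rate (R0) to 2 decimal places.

lx = nx/n0 = nx/100: 1, 0.97, 0.97, 0.84, 0.7, 0.46, 0.01
lx·mx by age: 0, 2.716, 3.88, 2.436, 1.68, 1.518, 0.031
R0 = Σ lx·mx = 12.261 → 12.26

12.26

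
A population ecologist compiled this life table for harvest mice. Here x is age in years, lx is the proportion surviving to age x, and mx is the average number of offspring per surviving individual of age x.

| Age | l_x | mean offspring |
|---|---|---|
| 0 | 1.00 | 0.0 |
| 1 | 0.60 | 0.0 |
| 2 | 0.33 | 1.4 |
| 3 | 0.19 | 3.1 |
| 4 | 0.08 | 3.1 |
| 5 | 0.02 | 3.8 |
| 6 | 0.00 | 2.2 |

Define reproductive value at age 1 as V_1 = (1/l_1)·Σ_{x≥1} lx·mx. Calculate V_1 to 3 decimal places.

lx·mx for x ≥ 1: 0, 0.462, 0.589, 0.248, 0.076, 0 → sum = 1.375
V_1 = 1.375 / l_1 = 1.375 / 0.6 = 2.291667… → 2.292

2.292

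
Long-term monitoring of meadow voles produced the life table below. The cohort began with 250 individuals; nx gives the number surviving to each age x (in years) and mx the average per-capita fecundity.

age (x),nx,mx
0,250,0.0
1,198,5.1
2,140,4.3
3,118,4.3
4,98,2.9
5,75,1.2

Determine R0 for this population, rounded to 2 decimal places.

lx = nx/n0 = nx/250: 1, 0.792, 0.56, 0.472, 0.392, 0.3
lx·mx by age: 0, 4.0392, 2.408, 2.0296, 1.1368, 0.36
R0 = Σ lx·mx = 9.9736 → 9.97

9.97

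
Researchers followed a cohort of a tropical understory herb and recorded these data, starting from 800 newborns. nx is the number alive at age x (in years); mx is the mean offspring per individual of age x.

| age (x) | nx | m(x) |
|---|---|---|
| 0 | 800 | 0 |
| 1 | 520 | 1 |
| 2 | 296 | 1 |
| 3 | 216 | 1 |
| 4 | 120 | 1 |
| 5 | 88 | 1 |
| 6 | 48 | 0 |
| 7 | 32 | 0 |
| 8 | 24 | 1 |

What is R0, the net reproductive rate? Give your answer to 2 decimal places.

1.58

lx = nx/n0 = nx/800: 1, 0.65, 0.37, 0.27, 0.15, 0.11, 0.06, 0.04, 0.03
lx·mx by age: 0, 0.65, 0.37, 0.27, 0.15, 0.11, 0, 0, 0.03
R0 = Σ lx·mx = 1.58 → 1.58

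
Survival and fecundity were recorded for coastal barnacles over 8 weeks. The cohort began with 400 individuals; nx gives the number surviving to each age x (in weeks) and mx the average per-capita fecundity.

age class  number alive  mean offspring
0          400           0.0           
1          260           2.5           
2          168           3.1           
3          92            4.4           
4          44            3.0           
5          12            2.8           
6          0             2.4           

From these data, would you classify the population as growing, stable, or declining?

growing

lx = nx/n0 = nx/400: 1, 0.65, 0.42, 0.23, 0.11, 0.03, 0
R0 = Σ lx·mx = 0 + 1.625 + 1.302 + 1.012 + 0.33 + 0.084 + 0 = 4.353
R0 > 1, so the population is growing.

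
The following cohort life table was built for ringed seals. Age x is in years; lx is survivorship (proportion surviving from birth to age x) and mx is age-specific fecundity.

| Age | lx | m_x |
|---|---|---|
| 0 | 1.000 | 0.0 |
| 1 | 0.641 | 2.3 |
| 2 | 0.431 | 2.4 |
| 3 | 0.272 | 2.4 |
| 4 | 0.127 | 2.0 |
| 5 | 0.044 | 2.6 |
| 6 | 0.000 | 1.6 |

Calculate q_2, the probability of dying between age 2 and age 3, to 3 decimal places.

0.369

q_2 = (l_2 − l_3) / l_2 = (0.431 − 0.272) / 0.431
     = 0.159 / 0.431 = 0.36891… → 0.369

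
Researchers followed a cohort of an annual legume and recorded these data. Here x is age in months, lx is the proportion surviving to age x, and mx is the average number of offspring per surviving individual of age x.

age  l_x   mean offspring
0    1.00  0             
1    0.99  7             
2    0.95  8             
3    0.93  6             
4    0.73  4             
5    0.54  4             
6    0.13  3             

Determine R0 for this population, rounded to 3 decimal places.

lx·mx by age: 0, 6.93, 7.6, 5.58, 2.92, 2.16, 0.39
R0 = Σ lx·mx = 25.58 → 25.580

25.580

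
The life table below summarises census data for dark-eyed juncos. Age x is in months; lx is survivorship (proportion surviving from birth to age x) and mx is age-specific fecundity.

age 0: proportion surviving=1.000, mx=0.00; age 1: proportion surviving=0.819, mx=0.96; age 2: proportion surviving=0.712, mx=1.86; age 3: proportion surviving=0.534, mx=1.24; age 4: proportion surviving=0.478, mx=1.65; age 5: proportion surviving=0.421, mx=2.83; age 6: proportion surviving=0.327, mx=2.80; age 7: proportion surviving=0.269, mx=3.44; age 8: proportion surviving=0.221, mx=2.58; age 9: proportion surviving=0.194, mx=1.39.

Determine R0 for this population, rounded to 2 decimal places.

lx·mx by age: 0, 0.78624, 1.32432, 0.66216, 0.7887, 1.19143, 0.9156, 0.92536, 0.57018, 0.26966
R0 = Σ lx·mx = 7.43365 → 7.43

7.43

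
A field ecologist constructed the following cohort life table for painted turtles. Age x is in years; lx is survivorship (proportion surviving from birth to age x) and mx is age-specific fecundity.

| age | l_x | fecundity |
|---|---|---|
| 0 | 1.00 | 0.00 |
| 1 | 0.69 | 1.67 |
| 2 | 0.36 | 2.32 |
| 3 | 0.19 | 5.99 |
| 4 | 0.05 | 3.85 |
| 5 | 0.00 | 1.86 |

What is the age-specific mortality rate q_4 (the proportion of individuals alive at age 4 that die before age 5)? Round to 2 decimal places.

q_4 = (l_4 − l_5) / l_4 = (0.05 − 0) / 0.05
     = 0.05 / 0.05 = 1 → 1.00

1.00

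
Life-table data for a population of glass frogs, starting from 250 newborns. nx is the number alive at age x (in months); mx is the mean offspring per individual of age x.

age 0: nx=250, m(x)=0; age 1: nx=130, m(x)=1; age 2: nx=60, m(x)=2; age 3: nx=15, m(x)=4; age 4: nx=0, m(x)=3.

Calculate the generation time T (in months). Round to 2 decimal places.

1.77

lx = nx/n0 = nx/250: 1, 0.52, 0.24, 0.06, 0
lx·mx: 0, 0.52, 0.48, 0.24, 0 → R0 = 1.24
x·lx·mx: 0, 0.52, 0.96, 0.72, 0 → Σ = 2.2
T = 2.2 / 1.24 = 1.774194… → 1.77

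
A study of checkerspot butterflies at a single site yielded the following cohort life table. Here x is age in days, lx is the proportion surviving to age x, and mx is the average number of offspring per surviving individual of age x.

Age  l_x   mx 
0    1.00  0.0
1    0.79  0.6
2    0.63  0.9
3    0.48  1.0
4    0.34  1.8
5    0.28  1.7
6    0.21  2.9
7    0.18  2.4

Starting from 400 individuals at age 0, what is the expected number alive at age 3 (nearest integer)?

192

Expected survivors = N0 · l_3 = 400 × 0.48 = 192 → 192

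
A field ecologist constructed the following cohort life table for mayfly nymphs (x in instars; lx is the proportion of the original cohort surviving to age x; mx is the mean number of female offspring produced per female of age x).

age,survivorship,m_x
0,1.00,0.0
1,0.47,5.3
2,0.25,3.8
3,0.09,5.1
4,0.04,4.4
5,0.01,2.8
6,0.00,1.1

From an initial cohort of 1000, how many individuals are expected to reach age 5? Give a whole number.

Expected survivors = N0 · l_5 = 1000 × 0.01 = 10 → 10

10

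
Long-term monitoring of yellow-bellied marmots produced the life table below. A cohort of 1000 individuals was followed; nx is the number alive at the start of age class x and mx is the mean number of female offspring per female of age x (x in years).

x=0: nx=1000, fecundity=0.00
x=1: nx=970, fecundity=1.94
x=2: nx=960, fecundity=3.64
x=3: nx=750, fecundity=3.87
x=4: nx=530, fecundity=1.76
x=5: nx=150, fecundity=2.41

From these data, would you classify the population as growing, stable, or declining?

lx = nx/n0 = nx/1000: 1, 0.97, 0.96, 0.75, 0.53, 0.15
R0 = Σ lx·mx = 0 + 1.8818 + 3.4944 + 2.9025 + 0.9328 + 0.3615 = 9.573
R0 > 1, so the population is growing.

growing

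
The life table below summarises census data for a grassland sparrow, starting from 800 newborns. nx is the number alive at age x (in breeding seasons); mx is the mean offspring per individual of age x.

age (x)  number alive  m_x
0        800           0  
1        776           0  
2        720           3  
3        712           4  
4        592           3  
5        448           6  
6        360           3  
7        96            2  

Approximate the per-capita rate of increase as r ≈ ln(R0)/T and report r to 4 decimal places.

lx = nx/n0 = nx/800: 1, 0.97, 0.9, 0.89, 0.74, 0.56, 0.45, 0.12
R0 = Σ lx·mx = 0 + 0 + 2.7 + 3.56 + 2.22 + 3.36 + 1.35 + 0.24 = 13.43
Σ x·lx·mx = 51.54; T = 51.54/13.43 = 3.83768…
r ≈ ln(R0)/T = ln(13.43)/3.83768… = 0.676839… → 0.6768

0.6768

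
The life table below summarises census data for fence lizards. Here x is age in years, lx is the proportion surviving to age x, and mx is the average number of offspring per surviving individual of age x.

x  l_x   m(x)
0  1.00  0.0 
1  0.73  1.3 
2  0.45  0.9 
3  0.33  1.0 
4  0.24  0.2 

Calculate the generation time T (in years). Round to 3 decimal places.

lx·mx: 0, 0.949, 0.405, 0.33, 0.048 → R0 = 1.732
x·lx·mx: 0, 0.949, 0.81, 0.99, 0.192 → Σ = 2.941
T = 2.941 / 1.732 = 1.698037… → 1.698

1.698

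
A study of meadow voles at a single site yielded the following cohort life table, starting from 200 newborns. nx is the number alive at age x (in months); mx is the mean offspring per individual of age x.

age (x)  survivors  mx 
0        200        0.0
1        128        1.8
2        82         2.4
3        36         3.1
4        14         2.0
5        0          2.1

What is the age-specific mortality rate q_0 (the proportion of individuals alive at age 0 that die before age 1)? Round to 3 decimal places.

lx = nx/n0 = nx/200: 1, 0.64, 0.41, 0.18, 0.07, 0
q_0 = (l_0 − l_1) / l_0 = (1 − 0.64) / 1
     = 0.36 / 1 = 0.36 → 0.360

0.360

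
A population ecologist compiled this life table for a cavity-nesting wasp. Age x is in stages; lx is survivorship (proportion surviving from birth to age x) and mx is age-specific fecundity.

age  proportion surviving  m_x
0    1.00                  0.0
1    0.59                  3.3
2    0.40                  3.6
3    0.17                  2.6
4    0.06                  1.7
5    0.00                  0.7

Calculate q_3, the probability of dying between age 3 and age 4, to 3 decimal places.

q_3 = (l_3 − l_4) / l_3 = (0.17 − 0.06) / 0.17
     = 0.11 / 0.17 = 0.647059… → 0.647

0.647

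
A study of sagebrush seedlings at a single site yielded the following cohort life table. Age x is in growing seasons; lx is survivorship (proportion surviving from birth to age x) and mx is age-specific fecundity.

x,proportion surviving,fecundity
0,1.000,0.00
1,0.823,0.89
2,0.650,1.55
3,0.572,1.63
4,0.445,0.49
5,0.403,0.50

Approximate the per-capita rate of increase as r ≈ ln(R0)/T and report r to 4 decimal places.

R0 = Σ lx·mx = 0 + 0.73247 + 1.0075 + 0.93236 + 0.21805 + 0.2015 = 3.09188
Σ x·lx·mx = 7.42425; T = 7.42425/3.09188 = 2.40121…
r ≈ ln(R0)/T = ln(3.09188)/2.40121… = 0.470088… → 0.4701

0.4701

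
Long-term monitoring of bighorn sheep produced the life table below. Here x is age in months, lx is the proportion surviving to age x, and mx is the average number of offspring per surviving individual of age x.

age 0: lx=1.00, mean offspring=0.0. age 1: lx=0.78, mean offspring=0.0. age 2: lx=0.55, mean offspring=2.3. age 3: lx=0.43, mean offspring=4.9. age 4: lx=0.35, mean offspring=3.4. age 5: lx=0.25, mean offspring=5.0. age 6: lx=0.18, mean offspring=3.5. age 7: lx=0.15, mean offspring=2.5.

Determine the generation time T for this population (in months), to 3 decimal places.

3.853

lx·mx: 0, 0, 1.265, 2.107, 1.19, 1.25, 0.63, 0.375 → R0 = 6.817
x·lx·mx: 0, 0, 2.53, 6.321, 4.76, 6.25, 3.78, 2.625 → Σ = 26.266
T = 26.266 / 6.817 = 3.853015… → 3.853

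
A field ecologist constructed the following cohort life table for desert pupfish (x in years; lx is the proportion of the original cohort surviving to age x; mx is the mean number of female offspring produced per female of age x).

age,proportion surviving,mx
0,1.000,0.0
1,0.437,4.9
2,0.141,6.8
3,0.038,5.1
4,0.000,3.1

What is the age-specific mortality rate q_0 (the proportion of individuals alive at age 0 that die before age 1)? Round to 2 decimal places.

0.56

q_0 = (l_0 − l_1) / l_0 = (1 − 0.437) / 1
     = 0.563 / 1 = 0.563 → 0.56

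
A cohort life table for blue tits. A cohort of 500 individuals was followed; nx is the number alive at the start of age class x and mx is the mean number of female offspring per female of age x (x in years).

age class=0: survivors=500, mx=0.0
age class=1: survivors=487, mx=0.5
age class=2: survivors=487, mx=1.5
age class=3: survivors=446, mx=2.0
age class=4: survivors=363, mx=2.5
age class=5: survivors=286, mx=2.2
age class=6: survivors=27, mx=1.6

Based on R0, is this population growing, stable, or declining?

lx = nx/n0 = nx/500: 1, 0.974, 0.974, 0.892, 0.726, 0.572, 0.054
R0 = Σ lx·mx = 0 + 0.487 + 1.461 + 1.784 + 1.815 + 1.2584 + 0.0864 = 6.8918
R0 > 1, so the population is growing.

growing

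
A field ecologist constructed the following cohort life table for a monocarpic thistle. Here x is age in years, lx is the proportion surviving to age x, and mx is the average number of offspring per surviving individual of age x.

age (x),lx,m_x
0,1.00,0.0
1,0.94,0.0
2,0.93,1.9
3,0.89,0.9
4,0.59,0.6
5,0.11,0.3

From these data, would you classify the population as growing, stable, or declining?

R0 = Σ lx·mx = 0 + 0 + 1.767 + 0.801 + 0.354 + 0.033 = 2.955
R0 > 1, so the population is growing.

growing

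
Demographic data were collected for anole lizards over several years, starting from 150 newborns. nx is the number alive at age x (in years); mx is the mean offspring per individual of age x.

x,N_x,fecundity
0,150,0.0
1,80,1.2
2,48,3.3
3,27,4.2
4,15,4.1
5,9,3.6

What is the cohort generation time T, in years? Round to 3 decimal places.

lx = nx/n0 = nx/150: 1, 0.53333…, 0.32, 0.18, 0.1, 0.06
lx·mx: 0, 0.64…, 1.056, 0.756, 0.41, 0.216 → R0 = 3.078…
x·lx·mx: 0, 0.64…, 2.112, 2.268, 1.64, 1.08 → Σ = 7.74…
T = 7.74… / 3.078… = 2.51462… → 2.515

2.515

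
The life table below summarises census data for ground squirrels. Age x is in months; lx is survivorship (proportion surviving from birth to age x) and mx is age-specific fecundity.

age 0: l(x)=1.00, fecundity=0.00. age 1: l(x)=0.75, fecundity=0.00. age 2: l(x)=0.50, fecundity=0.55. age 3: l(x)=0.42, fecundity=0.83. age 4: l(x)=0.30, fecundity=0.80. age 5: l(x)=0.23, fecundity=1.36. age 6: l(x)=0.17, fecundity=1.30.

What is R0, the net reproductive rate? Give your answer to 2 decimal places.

lx·mx by age: 0, 0, 0.275, 0.3486, 0.24, 0.3128, 0.221
R0 = Σ lx·mx = 1.3974 → 1.40

1.40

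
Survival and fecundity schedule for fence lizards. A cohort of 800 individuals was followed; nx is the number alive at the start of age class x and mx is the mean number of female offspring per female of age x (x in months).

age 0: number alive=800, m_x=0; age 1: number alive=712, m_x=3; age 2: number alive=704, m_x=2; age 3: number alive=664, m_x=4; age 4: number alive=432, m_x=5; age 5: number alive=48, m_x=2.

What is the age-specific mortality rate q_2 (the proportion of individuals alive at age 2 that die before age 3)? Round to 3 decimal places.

lx = nx/n0 = nx/800: 1, 0.89, 0.88, 0.83, 0.54, 0.06
q_2 = (l_2 − l_3) / l_2 = (0.88 − 0.83) / 0.88
     = 0.05 / 0.88 = 0.056818… → 0.057

0.057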